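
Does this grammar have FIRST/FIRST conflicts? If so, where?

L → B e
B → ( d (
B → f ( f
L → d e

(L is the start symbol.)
A FIRST/FIRST conflict occurs when two productions N → α and N → β for the same non-terminal have FIRST(α) ∩ FIRST(β) ≠ ∅ (with ε ∈ FIRST of a nullable right-hand side, so two nullable alternatives also conflict).

FIRST sets of the non-terminals at (or reachable through a nullable prefix from) the front of some alternative:
  FIRST(B) = { '(', 'f' }

Productions for L:
  L → B e: FIRST = { '(', 'f' }
  L → d e: FIRST = { 'd' }
Productions for B:
  B → ( d (: FIRST = { '(' }
  B → f ( f: FIRST = { 'f' }

All alternatives of each non-terminal have pairwise disjoint FIRST sets.

Answer: No FIRST/FIRST conflicts.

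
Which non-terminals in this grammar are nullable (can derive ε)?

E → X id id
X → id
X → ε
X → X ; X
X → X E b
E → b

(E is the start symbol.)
A non-terminal is nullable if it can derive ε (the empty string): either it has an ε-production, or it has a production whose right-hand side consists entirely of nullable non-terminals.

ε-productions: X → ε
So X is immediately nullable.
No further non-terminal can be added: every production for the remaining non-terminals contains a terminal or a non-nullable non-terminal.
Nullable = { 'X' }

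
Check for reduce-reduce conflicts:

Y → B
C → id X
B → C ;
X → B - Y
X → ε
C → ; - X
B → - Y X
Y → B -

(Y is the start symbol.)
No reduce-reduce conflicts

Augment with Y' → Y and build the canonical LR(0) collection (I0 = CLOSURE({[Y' → . Y]}), then GOTO on every symbol after a dot until no new states appear). It has 17 states:
  I0: { [B → . - Y X], [B → . C ;], [C → . ; - X], [C → . id X], [Y → . B -], [Y → . B], [Y' → . Y] }  — shift
  I1: { [B → - . Y X], [B → . - Y X], [B → . C ;], [C → . ; - X], [C → . id X], [Y → . B -], [Y → . B] }  — shift
  I2: { [C → ; . - X] }  — shift
  I3: { [Y → B . -], [Y → B .] }  — shift, reduce
  I4: { [B → C . ;] }  — shift
  I5: { [Y' → Y .] }  — accept
  I6: { [B → . - Y X], [B → . C ;], [C → . ; - X], [C → . id X], [C → id . X], [X → . B - Y], [X → .] }  — shift, reduce
  I7: { [X → B . - Y] }  — shift
  I8: { [C → id X .] }  — reduce
  I9: { [B → . - Y X], [B → . C ;], [C → . ; - X], [C → . id X], [X → B - . Y], [Y → . B -], [Y → . B] }  — shift
  I10: { [X → B - Y .] }  — reduce
  I11: { [B → C ; .] }  — reduce
  I12: { [Y → B - .] }  — reduce
  I13: { [B → . - Y X], [B → . C ;], [C → . ; - X], [C → . id X], [C → ; - . X], [X → . B - Y], [X → .] }  — shift, reduce
  I14: { [C → ; - X .] }  — reduce
  I15: { [B → - Y . X], [B → . - Y X], [B → . C ;], [C → . ; - X], [C → . id X], [X → . B - Y], [X → .] }  — shift, reduce
  I16: { [B → - Y X .] }  — reduce

No state contains more than one complete item.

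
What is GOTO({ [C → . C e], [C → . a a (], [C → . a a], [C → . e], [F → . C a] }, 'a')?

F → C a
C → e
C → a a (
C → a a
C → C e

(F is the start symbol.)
GOTO(I, 'a') = CLOSURE({ [A → αX.β] : [A → α.Xβ] ∈ I, X = 'a' })

Items with dot before 'a', with the dot advanced:
  [C → . a a] → [C → a . a]
  [C → . a a (] → [C → a . a (]
Closure adds nothing (no advanced item has the dot before a non-terminal).

GOTO = { [C → a . a (], [C → a . a] }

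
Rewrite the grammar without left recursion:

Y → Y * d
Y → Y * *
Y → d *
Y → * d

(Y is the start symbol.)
Y is directly left-recursive. The standard transformation for
  A → A α₁ | ... | A α_m | β₁ | ... | β_n
is
  A  → β₁ A' | ... | β_n A'
  A' → α₁ A' | ... | α_m A' | ε

Y → d * becomes Y → d * Y'
Y → * d becomes Y → * d Y'
Y → Y * d becomes Y' → * d Y'
Y → Y * * becomes Y' → * * Y'
Add Y' → ε

Resulting grammar:
Y → d * Y'
Y → * d Y'
Y' → * d Y'
Y' → * * Y'
Y' → ε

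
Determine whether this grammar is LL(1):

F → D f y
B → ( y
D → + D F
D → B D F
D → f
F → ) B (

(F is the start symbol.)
Yes, the grammar is LL(1).

A grammar is LL(1) if for each non-terminal N with multiple productions, the predict sets of those productions are pairwise disjoint, where PREDICT(N → α) = (FIRST(α) \ {ε}) ∪ (FOLLOW(N) if α ⇒* ε).

Relevant sets:
  FIRST(D) = { '(', '+', 'f' }
  FIRST(B) = { '(' }

For F:
  PREDICT(F → D f y) = { '(', '+', 'f' }
  PREDICT(F → ')' B '(') = { ')' }
For D:
  PREDICT(D → '+' D F) = { '+' }
  PREDICT(D → B D F) = { '(' }
  PREDICT(D → f) = { 'f' }
B has a single production, so nothing to check there.

All predict sets are disjoint. The grammar IS LL(1).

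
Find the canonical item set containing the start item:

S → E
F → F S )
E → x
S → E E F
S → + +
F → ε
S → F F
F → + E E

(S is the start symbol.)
First, augment the grammar with S' → S
I₀ = CLOSURE({ [S' → . S] }):
  [S' → . S] has the dot before S: add [S → . E], [S → . E E F], [S → . + +], [S → . F F]
  [S → . E] has the dot before E: add [E → . x]
  [S → . F F] has the dot before F: add [F → . F S )], [F → .], [F → . + E E]
No further items can be added.

I₀ = { [E → . x], [F → . + E E], [F → . F S )], [F → .], [S → . + +], [S → . E E F], [S → . E], [S → . F F], [S' → . S] }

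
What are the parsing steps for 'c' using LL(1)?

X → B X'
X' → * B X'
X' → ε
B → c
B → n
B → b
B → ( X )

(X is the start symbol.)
Stack is shown with the top on the left.

Stack   Input  Action
---------------------
X $     c $    output X → B X'
B X' $  c $    output B → c
c X' $  c $    match 'c'
X' $    $      output X' → ε
$       $      accept

The string is accepted.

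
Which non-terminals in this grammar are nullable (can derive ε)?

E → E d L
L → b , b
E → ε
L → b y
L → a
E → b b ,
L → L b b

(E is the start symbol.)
ε-productions: E → ε
So E is immediately nullable.
No further non-terminal can be added: every production for the remaining non-terminals contains a terminal or a non-nullable non-terminal.
Nullable = { 'E' }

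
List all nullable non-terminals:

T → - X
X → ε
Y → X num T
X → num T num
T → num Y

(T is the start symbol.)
ε-productions: X → ε
So X is immediately nullable.
No further non-terminal can be added: every production for the remaining non-terminals contains a terminal or a non-nullable non-terminal.
Nullable = { 'X' }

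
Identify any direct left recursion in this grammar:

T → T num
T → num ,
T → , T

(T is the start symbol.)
Yes, T is left-recursive

Direct left recursion occurs when N → N α for some non-terminal N (the right-hand side begins with the left-hand side itself).

T → T num: LEFT RECURSIVE (starts with T)
T → num ,: starts with num
T → , T: starts with ','

The grammar has direct left recursion on: T.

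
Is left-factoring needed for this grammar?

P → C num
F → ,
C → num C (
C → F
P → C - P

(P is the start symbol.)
Yes, P has productions with common prefix 'C'

Left-factoring is needed when two productions for the same non-terminal
share a common prefix on the right-hand side.

Productions for P:
  P → C num
  P → C - P
Productions for C:
  C → num C (
  C → F

Found common prefix 'C' in productions for P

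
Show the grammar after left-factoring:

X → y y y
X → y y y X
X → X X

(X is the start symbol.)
Left-factoring transforms A → αβ₁ | αβ₂ into A → αA' and A' → β₁ | β₂
(α is the longest common prefix among the alternatives). Repeat until
no nonterminal has two alternatives with a common prefix.

Round 1: X has alternatives sharing prefix 'y y y'. Introduce X': X → y y y X'
  Add: X' → ε
  Add: X' → X

No remaining common prefixes — done.

Resulting grammar:
X → y y y X'
X' → ε
X' → X
X → X X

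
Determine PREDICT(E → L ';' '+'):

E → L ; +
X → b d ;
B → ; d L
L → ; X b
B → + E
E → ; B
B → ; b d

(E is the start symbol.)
{ ';' }

PREDICT(E → L ';' '+') = (FIRST(RHS) \ {ε}) ∪ (FOLLOW(E) if ε ∈ FIRST(RHS), i.e. RHS ⇒* ε)
FIRST(L) = { ';' }
FIRST(L ';' '+') = { ';' }
ε ∉ FIRST(L ';' '+'), so FOLLOW(E) is not added.
PREDICT(E → L ';' '+') = { ';' }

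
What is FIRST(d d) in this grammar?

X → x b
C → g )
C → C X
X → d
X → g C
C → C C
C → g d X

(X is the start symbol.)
To compute FIRST(d d), process the symbols left to right:
Symbol d is a terminal. Add 'd' and stop.
FIRST(d d) = { 'd' }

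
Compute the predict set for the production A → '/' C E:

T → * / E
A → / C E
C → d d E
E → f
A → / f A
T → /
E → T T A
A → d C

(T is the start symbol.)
{ '/' }

PREDICT(A → '/' C E) = (FIRST(RHS) \ {ε}) ∪ (FOLLOW(A) if ε ∈ FIRST(RHS), i.e. RHS ⇒* ε)
FIRST('/' C E) = { '/' }
ε ∉ FIRST('/' C E), so FOLLOW(A) is not added.
PREDICT(A → '/' C E) = { '/' }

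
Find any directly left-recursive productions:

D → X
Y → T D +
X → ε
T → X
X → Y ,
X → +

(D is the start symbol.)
D → X: starts with X
Y → T D +: starts with T
X → ε: starts with ε
T → X: starts with X
X → Y ,: starts with Y
X → +: starts with '+'

No direct left recursion found.

Answer: No direct left recursion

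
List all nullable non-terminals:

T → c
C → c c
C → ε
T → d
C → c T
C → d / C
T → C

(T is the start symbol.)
{ 'C', 'T' }

ε-productions: C → ε
So C is immediately nullable.
T → C: every symbol on the right is nullable, so T is nullable too.
Every non-terminal is now nullable.
Nullable = { 'C', 'T' }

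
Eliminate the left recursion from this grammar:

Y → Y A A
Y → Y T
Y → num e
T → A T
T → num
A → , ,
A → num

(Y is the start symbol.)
Y → num e Y'
Y' → A A Y'
Y' → T Y'
Y' → ε
T → A T
T → num
A → , ,
A → num

Y is directly left-recursive. The standard transformation for
  A → A α₁ | ... | A α_m | β₁ | ... | β_n
is
  A  → β₁ A' | ... | β_n A'
  A' → α₁ A' | ... | α_m A' | ε

Y → num e becomes Y → num e Y'
Y → Y A A becomes Y' → A A Y'
Y → Y T becomes Y' → T Y'
Add Y' → ε

Productions for other non-terminals are unchanged:
  T → A T
  T → num
  A → , ,
  A → num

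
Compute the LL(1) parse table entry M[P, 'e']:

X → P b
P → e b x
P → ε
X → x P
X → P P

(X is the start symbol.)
To find M[P, 'e'], we find productions for P where 'e' is in the predict set (PREDICT(N → α) = (FIRST(α) \ {ε}) ∪ (FOLLOW(N) if α ⇒* ε)).

Relevant sets:
  FOLLOW(P) = { $, 'b', 'e' }

P → e b x: PREDICT = { 'e' }
  'e' is in predict set, so this production goes in M[P, 'e']
P → ε: PREDICT = { $, 'b', 'e' }
  'e' is in predict set, so this production goes in M[P, 'e']

M[P, 'e'] = P → e b x, P → ε  (a multiply-defined cell — the grammar is not LL(1))

Answer: P → e b x, P → ε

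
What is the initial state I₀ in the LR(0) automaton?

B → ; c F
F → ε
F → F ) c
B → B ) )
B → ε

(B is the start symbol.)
{ [B → . ; c F], [B → . B ) )], [B → .], [B' → . B] }

First, augment the grammar with B' → B
I₀ = CLOSURE({ [B' → . B] }):
  [B' → . B] has the dot before B: add [B → . ; c F], [B → . B ) )], [B → .]
No further items can be added.

I₀ = { [B → . ; c F], [B → . B ) )], [B → .], [B' → . B] }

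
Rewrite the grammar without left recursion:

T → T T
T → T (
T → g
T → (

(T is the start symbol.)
T → g T'
T → ( T'
T' → T T'
T' → ( T'
T' → ε

T is directly left-recursive. The standard transformation for
  A → A α₁ | ... | A α_m | β₁ | ... | β_n
is
  A  → β₁ A' | ... | β_n A'
  A' → α₁ A' | ... | α_m A' | ε

T → g becomes T → g T'
T → ( becomes T → ( T'
T → T T becomes T' → T T'
T → T ( becomes T' → ( T'
Add T' → ε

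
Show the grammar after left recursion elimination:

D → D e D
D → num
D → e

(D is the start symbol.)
D is directly left-recursive. The standard transformation for
  A → A α₁ | ... | A α_m | β₁ | ... | β_n
is
  A  → β₁ A' | ... | β_n A'
  A' → α₁ A' | ... | α_m A' | ε

D → num becomes D → num D'
D → e becomes D → e D'
D → D e D becomes D' → e D D'
Add D' → ε

Resulting grammar:
D → num D'
D → e D'
D' → e D D'
D' → ε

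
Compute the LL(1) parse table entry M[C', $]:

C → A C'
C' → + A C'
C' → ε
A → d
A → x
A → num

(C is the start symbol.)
C' → ε

To find M[C', $], we find productions for C' where $ is in the predict set (PREDICT(N → α) = (FIRST(α) \ {ε}) ∪ (FOLLOW(N) if α ⇒* ε)).

Relevant sets:
  FOLLOW(C') = { $ }

C' → + A C': PREDICT = { '+' }
C' → ε: PREDICT = { $ }
  $ is in predict set, so this production goes in M[C', $]

M[C', $] = C' → ε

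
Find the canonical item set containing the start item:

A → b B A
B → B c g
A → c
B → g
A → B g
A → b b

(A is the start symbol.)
{ [A → . B g], [A → . b B A], [A → . b b], [A → . c], [A' → . A], [B → . B c g], [B → . g] }

First, augment the grammar with A' → A
I₀ = CLOSURE({ [A' → . A] }):
  [A' → . A] has the dot before A: add [A → . b B A], [A → . c], [A → . B g], [A → . b b]
  [A → . B g] has the dot before B: add [B → . B c g], [B → . g]
No further items can be added.

I₀ = { [A → . B g], [A → . b B A], [A → . b b], [A → . c], [A' → . A], [B → . B c g], [B → . g] }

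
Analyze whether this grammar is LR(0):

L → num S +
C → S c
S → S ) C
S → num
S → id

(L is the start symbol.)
Yes, the grammar is LR(0)

A grammar is LR(0) if no state in the canonical LR(0) collection has:
  - both a shift item (dot before a terminal) and a complete item (shift-reduce conflict), or
  - two or more complete items (reduce-reduce conflict; the accept item [L' → L .] counts as a complete item here).

Augment with L' → L and build the canonical LR(0) collection (I0 = CLOSURE({[L' → . L]}), then GOTO on every symbol after a dot until no new states appear). It has 11 states:
  I0: { [L → . num S +], [L' → . L] }  — shift
  I1: { [L' → L .] }  — accept
  I2: { [L → num . S +], [S → . S ) C], [S → . id], [S → . num] }  — shift
  I3: { [L → num S . +], [S → S . ) C] }  — shift
  I4: { [S → id .] }  — reduce
  I5: { [S → num .] }  — reduce
  I6: { [C → . S c], [S → . S ) C], [S → . id], [S → . num], [S → S ) . C] }  — shift
  I7: { [L → num S + .] }  — reduce
  I8: { [S → S ) C .] }  — reduce
  I9: { [C → S . c], [S → S . ) C] }  — shift
  I10: { [C → S c .] }  — reduce

Every state is either a pure shift/goto state or contains exactly one complete item and nothing to shift — no conflicts. The grammar is LR(0).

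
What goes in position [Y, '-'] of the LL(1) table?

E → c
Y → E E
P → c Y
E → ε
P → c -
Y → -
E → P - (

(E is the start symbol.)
Y → E E, Y → -

To find M[Y, '-'], we find productions for Y where '-' is in the predict set (PREDICT(N → α) = (FIRST(α) \ {ε}) ∪ (FOLLOW(N) if α ⇒* ε)).

Relevant sets:
  FIRST(E) = { 'c', ε }
  FOLLOW(Y) = { '-' }

Y → E E: PREDICT = { '-', 'c' }
  '-' is in predict set, so this production goes in M[Y, '-']
Y → -: PREDICT = { '-' }
  '-' is in predict set, so this production goes in M[Y, '-']

M[Y, '-'] = Y → E E, Y → -  (a multiply-defined cell — the grammar is not LL(1))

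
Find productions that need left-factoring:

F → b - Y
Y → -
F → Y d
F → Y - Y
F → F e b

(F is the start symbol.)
Left-factoring is needed when two productions for the same non-terminal
share a common prefix on the right-hand side.

Productions for F:
  F → b - Y
  F → Y d
  F → Y - Y
  F → F e b

Found common prefix 'Y' in productions for F

Answer: Yes, F has productions with common prefix 'Y'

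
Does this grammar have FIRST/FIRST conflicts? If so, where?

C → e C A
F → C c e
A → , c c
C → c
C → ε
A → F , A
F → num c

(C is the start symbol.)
FIRST sets of the non-terminals at (or reachable through a nullable prefix from) the front of some alternative:
  FIRST(C) = { 'c', 'e', ε }
  FIRST(F) = { 'c', 'e', 'num' }

Productions for C:
  C → e C A: FIRST = { 'e' }
  C → c: FIRST = { 'c' }
  C → ε: FIRST = { ε }
Productions for F:
  F → C c e: FIRST = { 'c', 'e' }
  F → num c: FIRST = { 'num' }
Productions for A:
  A → , c c: FIRST = { ',' }
  A → F , A: FIRST = { 'c', 'e', 'num' }

All alternatives of each non-terminal have pairwise disjoint FIRST sets.

Answer: No FIRST/FIRST conflicts.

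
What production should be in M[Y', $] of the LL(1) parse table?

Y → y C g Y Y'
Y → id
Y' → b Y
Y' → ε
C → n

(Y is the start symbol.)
To find M[Y', $], we find productions for Y' where $ is in the predict set (PREDICT(N → α) = (FIRST(α) \ {ε}) ∪ (FOLLOW(N) if α ⇒* ε)).

Relevant sets:
  FOLLOW(Y') = { $, 'b' }

Y' → b Y: PREDICT = { 'b' }
Y' → ε: PREDICT = { $, 'b' }
  $ is in predict set, so this production goes in M[Y', $]

M[Y', $] = Y' → ε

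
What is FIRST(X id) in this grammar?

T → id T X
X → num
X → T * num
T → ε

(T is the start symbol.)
FIRST sets of the non-terminals involved (from the grammar, by fixed-point iteration):
  FIRST(X) = { '*', 'id', 'num' }

To compute FIRST(X id), process the symbols left to right:
Symbol X is a non-terminal. Add FIRST(X) \ {ε} = { '*', 'id', 'num' }
X is not nullable (ε ∉ FIRST(X)), so stop here.
FIRST(X id) = { '*', 'id', 'num' }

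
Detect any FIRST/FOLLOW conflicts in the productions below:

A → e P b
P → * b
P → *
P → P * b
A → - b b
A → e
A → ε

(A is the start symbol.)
No FIRST/FOLLOW conflicts.

A FIRST/FOLLOW conflict occurs when a non-terminal N has a nullable alternative N → β (β ⇒* ε) and another alternative N → α with FIRST(α) ∩ FOLLOW(N) ≠ ∅: on such a lookahead the parser cannot decide between expanding α and letting N vanish via β.

Nullable non-terminals: A.

A: nullable alternative(s) A → ε; FOLLOW(A) = { $ }
  A → e P b: FIRST \ {ε} = { 'e' } — disjoint from FOLLOW(A)
  A → - b b: FIRST \ {ε} = { '-' } — disjoint from FOLLOW(A)
  A → e: FIRST \ {ε} = { 'e' } — disjoint from FOLLOW(A)
  A → ε: FIRST \ {ε} = { } — this is the only nullable alternative, skip

P has no nullable alternative, so no FIRST/FOLLOW check is needed there.

No FIRST/FOLLOW conflicts found.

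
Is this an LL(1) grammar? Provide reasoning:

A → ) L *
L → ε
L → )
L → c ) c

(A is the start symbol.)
A grammar is LL(1) if for each non-terminal N with multiple productions, the predict sets of those productions are pairwise disjoint, where PREDICT(N → α) = (FIRST(α) \ {ε}) ∪ (FOLLOW(N) if α ⇒* ε).

Relevant sets:
  FOLLOW(L) = { '*' }

For L:
  PREDICT(L → ε) = { '*' }
  PREDICT(L → ')') = { ')' }
  PREDICT(L → c ')' c) = { 'c' }
A has a single production, so nothing to check there.

All predict sets are disjoint. The grammar IS LL(1).

Answer: Yes, the grammar is LL(1).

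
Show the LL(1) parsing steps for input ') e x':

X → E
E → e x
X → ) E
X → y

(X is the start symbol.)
LL(1) parsing maintains a stack (initially the start symbol over $) and the input. At each step: if the stack top is a terminal, match it against the current input token; if it is a non-terminal N, replace it with the RHS of M[N, lookahead] (the unique production whose predict set contains the lookahead).

Stack is shown with the top on the left.

Stack  Input    Action
----------------------
X $    ) e x $  output X → ) E
) E $  ) e x $  match ')'
E $    e x $    output E → e x
e x $  e x $    match 'e'
x $    x $      match 'x'
$      $        accept

The string is accepted.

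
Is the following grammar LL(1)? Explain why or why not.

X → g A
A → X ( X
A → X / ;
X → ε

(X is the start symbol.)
No. Predict set conflict for A: { 'g' }

Relevant sets:
  FIRST(X) = { 'g', ε }
  FOLLOW(X) = { $, '(', '/' }

For X:
  PREDICT(X → g A) = { 'g' }
  PREDICT(X → ε) = { $, '(', '/' }
For A:
  PREDICT(A → X '(' X) = { '(', 'g' }
  PREDICT(A → X '/' ';') = { '/', 'g' }

Conflict found: Predict set conflict for A: { 'g' }
The grammar is NOT LL(1).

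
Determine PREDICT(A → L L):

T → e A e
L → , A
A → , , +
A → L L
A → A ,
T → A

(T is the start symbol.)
PREDICT(A → L L) = (FIRST(RHS) \ {ε}) ∪ (FOLLOW(A) if ε ∈ FIRST(RHS), i.e. RHS ⇒* ε)
FIRST(L) = { ',' }
FIRST(L L) = { ',' }
ε ∉ FIRST(L L), so FOLLOW(A) is not added.
PREDICT(A → L L) = { ',' }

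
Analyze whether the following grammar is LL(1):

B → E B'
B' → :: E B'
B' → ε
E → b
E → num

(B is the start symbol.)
Relevant sets:
  FOLLOW(B') = { $ }

For B':
  PREDICT(B' → :: E B') = { '::' }
  PREDICT(B' → ε) = { $ }
For E:
  PREDICT(E → b) = { 'b' }
  PREDICT(E → num) = { 'num' }
B has a single production, so nothing to check there.

All predict sets are disjoint. The grammar IS LL(1).

Answer: Yes, the grammar is LL(1).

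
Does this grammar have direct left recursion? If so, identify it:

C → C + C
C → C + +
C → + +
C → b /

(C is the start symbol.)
C → C + C: LEFT RECURSIVE (starts with C)
C → C + +: LEFT RECURSIVE (starts with C)
C → + +: starts with '+'
C → b /: starts with b

The grammar has direct left recursion on: C.

Answer: Yes, C is left-recursive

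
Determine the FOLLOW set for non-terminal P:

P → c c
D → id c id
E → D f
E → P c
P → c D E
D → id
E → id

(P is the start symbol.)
{ $, 'c' }

To compute FOLLOW(P), find every occurrence of P on a right-hand side N → α P β: add FIRST(β) \ {ε}, and if β is empty or nullable also add FOLLOW(N). Iterate to a fixed point.

P is the start symbol, so $ ∈ FOLLOW(P).
In E → P c: P is followed by c, add FIRST(c) \ {ε} = { 'c' }

Taking the union: FOLLOW(P) = { $, 'c' }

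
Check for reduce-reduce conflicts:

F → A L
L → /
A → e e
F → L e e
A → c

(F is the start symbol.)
No reduce-reduce conflicts

A reduce-reduce conflict occurs when an LR(0) state has two complete items [A → α .] and [B → β .] — both call for a reduction, and with no lookahead the parser cannot choose between them.

Augment with F' → F and build the canonical LR(0) collection (I0 = CLOSURE({[F' → . F]}), then GOTO on every symbol after a dot until no new states appear). It has 11 states:
  I0: { [A → . c], [A → . e e], [F → . A L], [F → . L e e], [F' → . F], [L → . /] }  — shift
  I1: { [L → / .] }  — reduce
  I2: { [F → A . L], [L → . /] }  — shift
  I3: { [F' → F .] }  — accept
  I4: { [F → L . e e] }  — shift
  I5: { [A → c .] }  — reduce
  I6: { [A → e . e] }  — shift
  I7: { [A → e e .] }  — reduce
  I8: { [F → L e . e] }  — shift
  I9: { [F → L e e .] }  — reduce
  I10: { [F → A L .] }  — reduce

No state contains more than one complete item.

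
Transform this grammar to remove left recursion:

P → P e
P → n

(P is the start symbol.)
P is directly left-recursive. The standard transformation for
  A → A α₁ | ... | A α_m | β₁ | ... | β_n
is
  A  → β₁ A' | ... | β_n A'
  A' → α₁ A' | ... | α_m A' | ε

P → n becomes P → n P'
P → P e becomes P' → e P'
Add P' → ε

Resulting grammar:
P → n P'
P' → e P'
P' → ε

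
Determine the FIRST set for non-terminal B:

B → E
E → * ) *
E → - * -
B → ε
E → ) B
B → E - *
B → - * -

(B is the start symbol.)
{ ')', '*', '-', ε }

To compute FIRST(B), examine every production with B on the left-hand side, reading each right-hand side left to right until a non-nullable symbol is reached.

FIRST sets of the other non-terminals involved (by the same procedure, iterated to a fixed point):
  FIRST(E) = { ')', '*', '-' }

From B → E:
  - E is a non-terminal: add FIRST(E) \ {ε} = { ')', '*', '-' }
    E is not nullable, so stop
From B → ε:
  - ε-production, so ε ∈ FIRST(B)
From B → E - *:
  - E is a non-terminal: add FIRST(E) \ {ε} = { ')', '*', '-' }
    E is not nullable, so stop
From B → - * -:
  - '-' is a terminal: add '-' and stop

Collecting: FIRST(B) = { ')', '*', '-', ε }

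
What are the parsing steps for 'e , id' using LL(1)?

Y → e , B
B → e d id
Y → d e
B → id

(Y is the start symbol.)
LL(1) parsing maintains a stack (initially the start symbol over $) and the input. At each step: if the stack top is a terminal, match it against the current input token; if it is a non-terminal N, replace it with the RHS of M[N, lookahead] (the unique production whose predict set contains the lookahead).

Stack is shown with the top on the left.

Stack    Input     Action
-------------------------
Y $      e , id $  output Y → e , B
e , B $  e , id $  match 'e'
, B $    , id $    match ','
B $      id $      output B → id
id $     id $      match 'id'
$        $         accept

The string is accepted.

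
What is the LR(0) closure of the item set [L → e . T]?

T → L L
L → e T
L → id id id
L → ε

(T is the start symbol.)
{ [L → . e T], [L → . id id id], [L → .], [L → e . T], [T → . L L] }

Start with: [L → e . T]
  [L → e . T] has the dot before T: add [T → . L L]
  [T → . L L] has the dot before L: add [L → . e T], [L → . id id id], [L → .]
No further items can be added.

CLOSURE = { [L → . e T], [L → . id id id], [L → .], [L → e . T], [T → . L L] }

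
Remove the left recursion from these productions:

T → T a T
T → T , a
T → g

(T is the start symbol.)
T is directly left-recursive. The standard transformation for
  A → A α₁ | ... | A α_m | β₁ | ... | β_n
is
  A  → β₁ A' | ... | β_n A'
  A' → α₁ A' | ... | α_m A' | ε

T → g becomes T → g T'
T → T a T becomes T' → a T T'
T → T , a becomes T' → , a T'
Add T' → ε

Resulting grammar:
T → g T'
T' → a T T'
T' → , a T'
T' → ε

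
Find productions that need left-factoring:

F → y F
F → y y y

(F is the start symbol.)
Left-factoring is needed when two productions for the same non-terminal
share a common prefix on the right-hand side.

Productions for F:
  F → y F
  F → y y y

Found common prefix 'y' in productions for F

Answer: Yes, F has productions with common prefix 'y'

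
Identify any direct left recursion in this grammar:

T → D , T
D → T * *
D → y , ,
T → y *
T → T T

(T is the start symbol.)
Yes, T is left-recursive

Direct left recursion occurs when N → N α for some non-terminal N (the right-hand side begins with the left-hand side itself).

T → D , T: starts with D
D → T * *: starts with T
D → y , ,: starts with y
T → y *: starts with y
T → T T: LEFT RECURSIVE (starts with T)

The grammar has direct left recursion on: T.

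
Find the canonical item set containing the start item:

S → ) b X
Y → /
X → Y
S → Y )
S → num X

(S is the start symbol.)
First, augment the grammar with S' → S
I₀ = CLOSURE({ [S' → . S] }):
  [S' → . S] has the dot before S: add [S → . ) b X], [S → . Y )], [S → . num X]
  [S → . Y )] has the dot before Y: add [Y → . /]
No further items can be added.

I₀ = { [S → . ) b X], [S → . Y )], [S → . num X], [S' → . S], [Y → . /] }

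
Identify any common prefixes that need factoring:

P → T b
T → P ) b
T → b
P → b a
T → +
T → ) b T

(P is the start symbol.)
No, left-factoring is not needed

Left-factoring is needed when two productions for the same non-terminal
share a common prefix on the right-hand side.

Productions for P:
  P → T b
  P → b a
Productions for T:
  T → P ) b
  T → b
  T → +
  T → ) b T

No common prefixes found.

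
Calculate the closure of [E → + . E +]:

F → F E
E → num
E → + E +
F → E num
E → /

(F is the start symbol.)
To compute CLOSURE, for each item [A → α.Bβ] where B is a non-terminal, add [B → .γ] for all productions B → γ; repeat for the newly added items until nothing changes.

Start with: [E → + . E +]
  [E → + . E +] has the dot before E: add [E → . num], [E → . + E +], [E → . /]
No further items can be added.

CLOSURE = { [E → + . E +], [E → . + E +], [E → . /], [E → . num] }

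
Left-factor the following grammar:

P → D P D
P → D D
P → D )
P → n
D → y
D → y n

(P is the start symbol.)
Left-factoring transforms A → αβ₁ | αβ₂ into A → αA' and A' → β₁ | β₂
(α is the longest common prefix among the alternatives). Repeat until
no nonterminal has two alternatives with a common prefix.

Round 1: P has alternatives sharing prefix 'D'. Introduce P': P → D P'
  Add: P' → P D
  Add: P' → D
  Add: P' → )

Round 2: D has alternatives sharing prefix 'y'. Introduce D': D → y D'
  Add: D' → ε
  Add: D' → n

No remaining common prefixes — done.

Resulting grammar:
P → D P'
P' → P D
P' → D
P' → )
P → n
D → y D'
D' → ε
D' → n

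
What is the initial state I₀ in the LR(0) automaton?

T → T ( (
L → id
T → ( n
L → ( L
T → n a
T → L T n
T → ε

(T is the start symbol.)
First, augment the grammar with T' → T
I₀ = CLOSURE({ [T' → . T] }):
  [T' → . T] has the dot before T: add [T → . T ( (], [T → . ( n], [T → . n a], [T → . L T n], [T → .]
  [T → . L T n] has the dot before L: add [L → . id], [L → . ( L]
No further items can be added.

I₀ = { [L → . ( L], [L → . id], [T → . ( n], [T → . L T n], [T → . T ( (], [T → . n a], [T → .], [T' → . T] }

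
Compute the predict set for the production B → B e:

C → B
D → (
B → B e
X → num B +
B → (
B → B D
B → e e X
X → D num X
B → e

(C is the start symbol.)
{ '(', 'e' }

PREDICT(B → B e) = (FIRST(RHS) \ {ε}) ∪ (FOLLOW(B) if ε ∈ FIRST(RHS), i.e. RHS ⇒* ε)
FIRST(B) = { '(', 'e' }
FIRST(B e) = { '(', 'e' }
ε ∉ FIRST(B e), so FOLLOW(B) is not added.
PREDICT(B → B e) = { '(', 'e' }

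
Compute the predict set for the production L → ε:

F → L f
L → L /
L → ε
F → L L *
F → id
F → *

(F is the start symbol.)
{ '*', '/', 'f' }

PREDICT(L → ε) = (FIRST(RHS) \ {ε}) ∪ (FOLLOW(L) if ε ∈ FIRST(RHS), i.e. RHS ⇒* ε)
The right-hand side is ε (FIRST(ε) = { ε }), so the predict set is FOLLOW(L) = { '*', '/', 'f' }
PREDICT(L → ε) = { '*', '/', 'f' }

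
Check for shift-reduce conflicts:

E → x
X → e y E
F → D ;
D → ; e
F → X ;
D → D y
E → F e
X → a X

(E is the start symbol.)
No shift-reduce conflicts

A shift-reduce conflict occurs when an LR(0) state has both:
  - a complete (reduce) item [A → α .] (dot at the end), and
  - a shift item [B → β . c γ] (dot before a terminal).

Augment with E' → E and build the canonical LR(0) collection (I0 = CLOSURE({[E' → . E]}), then GOTO on every symbol after a dot until no new states appear). It has 17 states:
  I0: { [D → . ; e], [D → . D y], [E → . F e], [E → . x], [E' → . E], [F → . D ;], [F → . X ;], [X → . a X], [X → . e y E] }  — shift
  I1: { [D → ; . e] }  — shift
  I2: { [D → D . y], [F → D . ;] }  — shift
  I3: { [E' → E .] }  — accept
  I4: { [E → F . e] }  — shift
  I5: { [F → X . ;] }  — shift
  I6: { [X → . a X], [X → . e y E], [X → a . X] }  — shift
  I7: { [X → e . y E] }  — shift
  I8: { [E → x .] }  — reduce
  I9: { [D → . ; e], [D → . D y], [E → . F e], [E → . x], [F → . D ;], [F → . X ;], [X → . a X], [X → . e y E], [X → e y . E] }  — shift
  I10: { [X → e y E .] }  — reduce
  I11: { [X → a X .] }  — reduce
  I12: { [F → X ; .] }  — reduce
  I13: { [E → F e .] }  — reduce
  I14: { [F → D ; .] }  — reduce
  I15: { [D → D y .] }  — reduce
  I16: { [D → ; e .] }  — reduce

No state contains both a complete item and a shift item.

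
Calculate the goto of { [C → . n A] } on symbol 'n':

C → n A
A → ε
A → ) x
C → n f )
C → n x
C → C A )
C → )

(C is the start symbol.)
{ [A → . ) x], [A → .], [C → n . A] }

GOTO(I, 'n') = CLOSURE({ [A → αX.β] : [A → α.Xβ] ∈ I, X = 'n' })

Items with dot before 'n', with the dot advanced:
  [C → . n A] → [C → n . A]
Closure of the advanced items:
  [C → n . A] has the dot before A: add [A → .], [A → . ) x]

GOTO = { [A → . ) x], [A → .], [C → n . A] }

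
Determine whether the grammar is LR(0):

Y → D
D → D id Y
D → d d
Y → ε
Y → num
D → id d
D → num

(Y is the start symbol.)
A grammar is LR(0) if no state in the canonical LR(0) collection has:
  - both a shift item (dot before a terminal) and a complete item (shift-reduce conflict), or
  - two or more complete items (reduce-reduce conflict; the accept item [Y' → Y .] counts as a complete item here).

Augment with Y' → Y and build the canonical LR(0) collection (I0 = CLOSURE({[Y' → . Y]}), then GOTO on every symbol after a dot until no new states appear). It has 10 states:
  I0: { [D → . D id Y], [D → . d d], [D → . id d], [D → . num], [Y → . D], [Y → . num], [Y → .], [Y' → . Y] }  — shift, reduce
  I1: { [D → D . id Y], [Y → D .] }  — shift, reduce
  I2: { [Y' → Y .] }  — accept
  I3: { [D → d . d] }  — shift
  I4: { [D → id . d] }  — shift
  I5: { [D → num .], [Y → num .] }  — 2 reduces
  I6: { [D → id d .] }  — reduce
  I7: { [D → d d .] }  — reduce
  I8: { [D → . D id Y], [D → . d d], [D → . id d], [D → . num], [D → D id . Y], [Y → . D], [Y → . num], [Y → .] }  — shift, reduce
  I9: { [D → D id Y .] }  — reduce

Conflict in state I0:
  Shift-reduce conflict between [Y → .] and [D → . d d]
So the grammar is NOT LR(0).

Answer: No. Shift-reduce conflict between [Y → .] and [D → . d d]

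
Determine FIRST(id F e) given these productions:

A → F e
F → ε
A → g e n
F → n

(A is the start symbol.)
To compute FIRST(id F e), process the symbols left to right:
Symbol id is a terminal. Add 'id' and stop.
FIRST(id F e) = { 'id' }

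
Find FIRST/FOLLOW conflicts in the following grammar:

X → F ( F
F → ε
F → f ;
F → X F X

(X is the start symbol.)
Yes. F → f ';' with FOLLOW(F) on { 'f' }; F → X F X with FOLLOW(F) on { '(', 'f' }

Nullable non-terminals: F.
FIRST sets used below: FIRST(X) = { '(', 'f' }

F: nullable alternative(s) F → ε; FOLLOW(F) = { $, '(', 'f' }
  F → ε: FIRST \ {ε} = { } — this is the only nullable alternative, skip
  F → f ;: FIRST \ {ε} = { 'f' } — overlaps FOLLOW(F) on { 'f' }: CONFLICT
  F → X F X: FIRST \ {ε} = { '(', 'f' } — overlaps FOLLOW(F) on { '(', 'f' }: CONFLICT

X has no nullable alternative, so no FIRST/FOLLOW check is needed there.

So the grammar has 2 FIRST/FOLLOW conflicts (marked CONFLICT above).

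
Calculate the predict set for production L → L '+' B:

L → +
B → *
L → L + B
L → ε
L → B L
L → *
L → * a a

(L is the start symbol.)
{ '*', '+' }

PREDICT(L → L '+' B) = (FIRST(RHS) \ {ε}) ∪ (FOLLOW(L) if ε ∈ FIRST(RHS), i.e. RHS ⇒* ε)
FIRST(L) = { '*', '+', ε }
FIRST(L '+' B) = { '*', '+' }
ε ∉ FIRST(L '+' B), so FOLLOW(L) is not added.
PREDICT(L → L '+' B) = { '*', '+' }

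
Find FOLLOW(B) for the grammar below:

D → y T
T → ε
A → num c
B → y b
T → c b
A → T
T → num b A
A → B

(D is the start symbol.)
{ $ }

To compute FOLLOW(B), find every occurrence of B on a right-hand side N → α B β: add FIRST(β) \ {ε}, and if β is empty or nullable also add FOLLOW(N). Iterate to a fixed point.

In A → B: B is at the end, add FOLLOW(A)

The FOLLOW sets referred to above (computed the same way, to a fixed point):
  FOLLOW(A) = { $ }

Taking the union: FOLLOW(B) = { $ }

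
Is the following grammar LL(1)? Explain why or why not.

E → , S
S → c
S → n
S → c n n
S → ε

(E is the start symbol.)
No. Predict set conflict for S: { 'c' }

A grammar is LL(1) if for each non-terminal N with multiple productions, the predict sets of those productions are pairwise disjoint, where PREDICT(N → α) = (FIRST(α) \ {ε}) ∪ (FOLLOW(N) if α ⇒* ε).

Relevant sets:
  FOLLOW(S) = { $ }

For S:
  PREDICT(S → c) = { 'c' }
  PREDICT(S → n) = { 'n' }
  PREDICT(S → c n n) = { 'c' }
  PREDICT(S → ε) = { $ }
E has a single production, so nothing to check there.

Conflict found: Predict set conflict for S: { 'c' }
The grammar is NOT LL(1).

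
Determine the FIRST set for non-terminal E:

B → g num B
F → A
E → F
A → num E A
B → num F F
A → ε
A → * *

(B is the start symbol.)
To compute FIRST(E), examine every production with E on the left-hand side, reading each right-hand side left to right until a non-nullable symbol is reached.

FIRST sets of the other non-terminals involved (by the same procedure, iterated to a fixed point):
  FIRST(F) = { '*', 'num', ε }

From E → F:
  - F is a non-terminal: add FIRST(F) \ {ε} = { '*', 'num' }
    F is nullable and nothing follows, so the whole right-hand side can vanish: ε ∈ FIRST(E)

Collecting: FIRST(E) = { '*', 'num', ε }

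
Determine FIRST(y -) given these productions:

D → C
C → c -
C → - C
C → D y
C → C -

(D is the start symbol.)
{ 'y' }

To compute FIRST(y -), process the symbols left to right:
Symbol y is a terminal. Add 'y' and stop.
FIRST(y -) = { 'y' }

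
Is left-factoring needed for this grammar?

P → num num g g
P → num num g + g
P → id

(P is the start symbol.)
Left-factoring is needed when two productions for the same non-terminal
share a common prefix on the right-hand side.

Productions for P:
  P → num num g g
  P → num num g + g
  P → id

Found common prefix 'num num g' in productions for P

Answer: Yes, P has productions with common prefix 'num num g'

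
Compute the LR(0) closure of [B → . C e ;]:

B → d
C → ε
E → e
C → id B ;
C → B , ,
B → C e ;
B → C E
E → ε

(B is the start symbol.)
{ [B → . C E], [B → . C e ;], [B → . d], [C → . B , ,], [C → . id B ;], [C → .] }

To compute CLOSURE, for each item [A → α.Bβ] where B is a non-terminal, add [B → .γ] for all productions B → γ; repeat for the newly added items until nothing changes.

Start with: [B → . C e ;]
  [B → . C e ;] has the dot before C: add [C → .], [C → . id B ;], [C → . B , ,]
  [C → . B , ,] has the dot before B: add [B → . d], [B → . C E]
No further items can be added.

CLOSURE = { [B → . C E], [B → . C e ;], [B → . d], [C → . B , ,], [C → . id B ;], [C → .] }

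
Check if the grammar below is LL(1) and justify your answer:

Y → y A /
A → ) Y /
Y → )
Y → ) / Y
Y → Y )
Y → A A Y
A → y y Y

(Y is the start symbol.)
A grammar is LL(1) if for each non-terminal N with multiple productions, the predict sets of those productions are pairwise disjoint, where PREDICT(N → α) = (FIRST(α) \ {ε}) ∪ (FOLLOW(N) if α ⇒* ε).

Relevant sets:
  FIRST(Y) = { ')', 'y' }
  FIRST(A) = { ')', 'y' }

For Y:
  PREDICT(Y → y A '/') = { 'y' }
  PREDICT(Y → ')') = { ')' }
  PREDICT(Y → ')' '/' Y) = { ')' }
  PREDICT(Y → Y ')') = { ')', 'y' }
  PREDICT(Y → A A Y) = { ')', 'y' }
For A:
  PREDICT(A → ')' Y '/') = { ')' }
  PREDICT(A → y y Y) = { 'y' }

Conflict found: Predict set conflict for Y: { 'y' }
The grammar is NOT LL(1).

Answer: No. Predict set conflict for Y: { 'y' }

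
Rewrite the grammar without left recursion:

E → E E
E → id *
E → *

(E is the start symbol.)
E → id * E'
E → * E'
E' → E E'
E' → ε

E is directly left-recursive. The standard transformation for
  A → A α₁ | ... | A α_m | β₁ | ... | β_n
is
  A  → β₁ A' | ... | β_n A'
  A' → α₁ A' | ... | α_m A' | ε

E → id * becomes E → id * E'
E → * becomes E → * E'
E → E E becomes E' → E E'
Add E' → ε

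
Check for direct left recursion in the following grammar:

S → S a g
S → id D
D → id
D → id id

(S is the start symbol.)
Direct left recursion occurs when N → N α for some non-terminal N (the right-hand side begins with the left-hand side itself).

S → S a g: LEFT RECURSIVE (starts with S)
S → id D: starts with id
D → id: starts with id
D → id id: starts with id

The grammar has direct left recursion on: S.

Answer: Yes, S is left-recursive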